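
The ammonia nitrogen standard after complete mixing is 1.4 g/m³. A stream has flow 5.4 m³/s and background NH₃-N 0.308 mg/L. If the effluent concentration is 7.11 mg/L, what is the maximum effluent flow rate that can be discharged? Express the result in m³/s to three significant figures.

1.03 m³/s

Mass balance at complete mixing: C_std·(Q_w + Q_r) = Q_w·C_e + Q_r·C_b.
Rearranging, Q_w = Q_r·(C_std − C_b)/(C_e − C_std) = 5.4·(1.4 − 0.308) / (7.11 − 1.4) = 1.033 m³/s.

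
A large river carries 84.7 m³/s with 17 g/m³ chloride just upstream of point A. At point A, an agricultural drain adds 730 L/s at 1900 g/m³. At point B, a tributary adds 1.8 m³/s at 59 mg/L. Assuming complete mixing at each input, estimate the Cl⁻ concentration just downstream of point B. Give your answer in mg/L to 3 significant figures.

730 L/s = 0.73 m³/s.
After input A: C = (84.7·17 + 0.73·1900) / 85.43 = 33.09 mg/L.
After input B: C = (85.43·33.09 + 1.8·59) / 87.23 = 33.62 mg/L.

33.6 mg/L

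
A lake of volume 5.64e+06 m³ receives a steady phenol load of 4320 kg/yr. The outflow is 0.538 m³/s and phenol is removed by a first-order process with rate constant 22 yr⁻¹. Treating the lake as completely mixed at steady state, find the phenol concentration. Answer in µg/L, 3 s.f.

Outflow Q = 0.538 m³/s × 3.156e+07 s/yr = 1.698e+07 m³/yr.
Steady-state CSTR mass balance: W = Q·C + k·V·C, so C = W/(Q + kV).
Q + kV = 1.698e+07 + 22·5.64e+06 = 1.411e+08 m³/yr.
C = 4320/1.411e+08 = 3.063e-05 kg/m³ = 0.03063 mg/L = 30.63 µg/L.

30.6 µg/L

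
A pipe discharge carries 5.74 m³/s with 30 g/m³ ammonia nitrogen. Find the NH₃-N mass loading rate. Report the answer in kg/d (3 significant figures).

Mass flux = Q·C = 5.74 m³/s × 30 g/m³ = 172.2 g/s.
= 172.2 g/s × 86.4 = 1.488e+04 kg/d.

14900 kg/d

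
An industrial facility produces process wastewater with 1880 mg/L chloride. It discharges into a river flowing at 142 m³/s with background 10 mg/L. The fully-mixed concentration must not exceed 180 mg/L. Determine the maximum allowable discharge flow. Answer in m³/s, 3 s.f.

14.2 m³/s

Mass balance at complete mixing: C_std·(Q_w + Q_r) = Q_w·C_e + Q_r·C_b.
Rearranging, Q_w = Q_r·(C_std − C_b)/(C_e − C_std) = 142·(180 − 10) / (1880 − 180) = 14.2 m³/s.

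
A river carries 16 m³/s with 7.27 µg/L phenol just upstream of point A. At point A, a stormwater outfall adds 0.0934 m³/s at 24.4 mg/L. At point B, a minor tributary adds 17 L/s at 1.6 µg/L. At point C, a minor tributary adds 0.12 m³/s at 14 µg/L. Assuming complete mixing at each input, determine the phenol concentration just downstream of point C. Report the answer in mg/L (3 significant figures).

7.27 µg/L = 0.00727 mg/L.
After input A: C = (16·0.00727 + 0.0934·24.4) / 16.09 = 0.1488 mg/L.
17 L/s = 0.017 m³/s.
1.6 µg/L = 0.0016 mg/L.
After input B: C = (16.09·0.1488 + 0.017·0.0016) / 16.11 = 0.1487 mg/L.
14 µg/L = 0.014 mg/L.
After input C: C = (16.11·0.1487 + 0.12·0.014) / 16.23 = 0.1477 mg/L.

0.148 mg/L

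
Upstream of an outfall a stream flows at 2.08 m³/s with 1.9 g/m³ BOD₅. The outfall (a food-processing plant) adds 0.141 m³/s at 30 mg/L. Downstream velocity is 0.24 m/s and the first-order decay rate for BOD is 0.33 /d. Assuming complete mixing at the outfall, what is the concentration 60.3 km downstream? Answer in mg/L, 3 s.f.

After complete mixing, C₀ = (0.141·30 + 2.08·1.9) / 2.221 = 3.684 mg/L.
Travel time t = 6.03e+04 m / 0.24 m/s = 2.512e+05 s = 2.908 d.
C = 3.684·exp(−0.33·2.908) = 3.684·0.383 = 1.411 mg/L.

1.41 mg/L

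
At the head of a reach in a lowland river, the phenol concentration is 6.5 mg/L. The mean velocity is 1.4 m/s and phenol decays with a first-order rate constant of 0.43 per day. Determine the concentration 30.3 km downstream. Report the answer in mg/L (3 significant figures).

Travel time t = 30.3 km / 1.4 m/s = 3.03e+04/1.4 = 2.164e+04 s = 0.2505 d.
First-order decay: C = 6.5·exp(−0.43·0.2505) = 6.5·0.8979 = 5.836 mg/L.

5.84 mg/L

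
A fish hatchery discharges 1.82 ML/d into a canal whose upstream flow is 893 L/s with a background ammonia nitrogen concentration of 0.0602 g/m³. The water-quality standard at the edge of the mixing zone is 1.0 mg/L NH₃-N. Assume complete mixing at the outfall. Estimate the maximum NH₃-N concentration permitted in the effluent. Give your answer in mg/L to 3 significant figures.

1.82 ML/d = 0.02106 m³/s.
893 L/s = 0.893 m³/s.
Mass balance: 1·0.9141 = 0.02106·Cₑ + 0.893·0.0602.
Cₑ = (0.9141 − 0.05376) / 0.02106 = 40.84 mg/L.

40.8 mg/L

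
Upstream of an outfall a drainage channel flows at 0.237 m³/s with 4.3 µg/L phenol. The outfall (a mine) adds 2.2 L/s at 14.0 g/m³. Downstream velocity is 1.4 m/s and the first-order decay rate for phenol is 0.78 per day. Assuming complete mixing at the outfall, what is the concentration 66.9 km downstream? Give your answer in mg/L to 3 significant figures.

0.0864 mg/L

2.2 L/s = 0.0022 m³/s.
4.3 µg/L = 0.0043 mg/L.
After complete mixing, C₀ = (0.0022·14 + 0.237·0.0043) / 0.2392 = 0.133 mg/L.
Travel time t = 6.69e+04 m / 1.4 m/s = 4.779e+04 s = 0.5531 d.
C = 0.133·exp(−0.78·0.5531) = 0.133·0.6496 = 0.08641 mg/L.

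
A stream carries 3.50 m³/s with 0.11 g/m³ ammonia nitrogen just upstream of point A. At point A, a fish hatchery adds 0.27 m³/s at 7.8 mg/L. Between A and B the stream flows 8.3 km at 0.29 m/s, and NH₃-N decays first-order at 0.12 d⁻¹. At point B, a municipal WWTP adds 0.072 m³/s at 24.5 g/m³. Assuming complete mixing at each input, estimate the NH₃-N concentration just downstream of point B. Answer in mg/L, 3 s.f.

1.08 mg/L

After input A: C = (3.5·0.11 + 0.27·7.8) / 3.77 = 0.6607 mg/L.
Over the 8.3 km reach to input B (t = 2.862e+04 s = 0.3313 d), decay gives C = 0.6607·exp(−0.12·0.3313) = 0.635 mg/L.
After input B: C = (3.77·0.635 + 0.072·24.5) / 3.842 = 1.082 mg/L.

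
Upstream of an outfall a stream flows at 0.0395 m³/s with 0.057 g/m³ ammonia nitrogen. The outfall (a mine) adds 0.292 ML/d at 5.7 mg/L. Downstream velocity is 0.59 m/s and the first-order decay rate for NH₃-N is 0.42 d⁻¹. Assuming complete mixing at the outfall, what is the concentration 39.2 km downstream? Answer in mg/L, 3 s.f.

0.363 mg/L

0.292 ML/d = 0.00338 m³/s.
After complete mixing, C₀ = (0.00338·5.7 + 0.0395·0.057) / 0.04288 = 0.5018 mg/L.
Travel time t = 3.92e+04 m / 0.59 m/s = 6.644e+04 s = 0.769 d.
C = 0.5018·exp(−0.42·0.769) = 0.5018·0.724 = 0.3633 mg/L.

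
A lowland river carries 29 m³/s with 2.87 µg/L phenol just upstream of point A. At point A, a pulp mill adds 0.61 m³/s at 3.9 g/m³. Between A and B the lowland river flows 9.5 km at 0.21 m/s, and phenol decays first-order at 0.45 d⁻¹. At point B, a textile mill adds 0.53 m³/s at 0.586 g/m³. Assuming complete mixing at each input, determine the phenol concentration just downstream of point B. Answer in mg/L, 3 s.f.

2.87 µg/L = 0.00287 mg/L.
After input A: C = (29·0.00287 + 0.61·3.9) / 29.61 = 0.08316 mg/L.
Over the 9.5 km reach to input B (t = 4.524e+04 s = 0.5236 d), decay gives C = 0.08316·exp(−0.45·0.5236) = 0.0657 mg/L.
After input B: C = (29.61·0.0657 + 0.53·0.586) / 30.14 = 0.07485 mg/L.

0.0748 mg/L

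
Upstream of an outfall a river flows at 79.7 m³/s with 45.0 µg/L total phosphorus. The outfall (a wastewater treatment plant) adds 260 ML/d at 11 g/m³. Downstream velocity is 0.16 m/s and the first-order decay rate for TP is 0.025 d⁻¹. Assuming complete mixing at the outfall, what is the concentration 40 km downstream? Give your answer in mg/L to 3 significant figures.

0.413 mg/L

260 ML/d = 3.009 m³/s.
45.0 µg/L = 0.045 mg/L.
After complete mixing, C₀ = (3.009·11 + 79.7·0.045) / 82.71 = 0.4436 mg/L.
Travel time t = 4e+04 m / 0.16 m/s = 2.5e+05 s = 2.894 d.
C = 0.4436·exp(−0.025·2.894) = 0.4436·0.9302 = 0.4126 mg/L.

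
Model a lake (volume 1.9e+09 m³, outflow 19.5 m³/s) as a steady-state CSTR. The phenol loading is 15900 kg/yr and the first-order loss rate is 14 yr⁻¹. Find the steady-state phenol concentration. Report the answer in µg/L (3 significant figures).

Outflow Q = 19.5 m³/s × 3.156e+07 s/yr = 6.154e+08 m³/yr.
Steady-state CSTR mass balance: W = Q·C + k·V·C, so C = W/(Q + kV).
Q + kV = 6.154e+08 + 14·1.9e+09 = 2.722e+10 m³/yr.
C = 15900/2.722e+10 = 5.842e-07 kg/m³ = 0.0005842 mg/L = 0.5842 µg/L.

0.584 µg/L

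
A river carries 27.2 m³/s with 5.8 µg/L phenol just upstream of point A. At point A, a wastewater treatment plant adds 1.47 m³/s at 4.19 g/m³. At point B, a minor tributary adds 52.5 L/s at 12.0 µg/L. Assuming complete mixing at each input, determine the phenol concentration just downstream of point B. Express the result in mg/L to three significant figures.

0.220 mg/L

5.8 µg/L = 0.0058 mg/L.
After input A: C = (27.2·0.0058 + 1.47·4.19) / 28.67 = 0.2203 mg/L.
52.5 L/s = 0.0525 m³/s.
12.0 µg/L = 0.012 mg/L.
After input B: C = (28.67·0.2203 + 0.0525·0.012) / 28.72 = 0.22 mg/L.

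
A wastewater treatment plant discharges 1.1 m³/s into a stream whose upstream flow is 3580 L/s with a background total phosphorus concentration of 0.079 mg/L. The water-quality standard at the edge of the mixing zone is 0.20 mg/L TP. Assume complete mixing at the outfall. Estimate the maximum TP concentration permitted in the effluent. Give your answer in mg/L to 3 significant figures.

3580 L/s = 3.58 m³/s.
Mass balance: 0.2·4.68 = 1.1·Cₑ + 3.58·0.079.
Cₑ = (0.936 − 0.2828) / 1.1 = 0.5938 mg/L.

0.594 mg/L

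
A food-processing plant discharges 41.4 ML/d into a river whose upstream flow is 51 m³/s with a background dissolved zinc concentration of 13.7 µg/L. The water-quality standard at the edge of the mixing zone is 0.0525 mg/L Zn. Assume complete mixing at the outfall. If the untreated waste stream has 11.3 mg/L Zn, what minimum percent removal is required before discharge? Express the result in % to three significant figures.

41.4 ML/d = 0.4792 m³/s.
13.7 µg/L = 0.0137 mg/L.
Mass balance: 0.0525·51.48 = 0.4792·Cₑ + 51·0.0137.
Cₑ = (2.703 − 0.6987) / 0.4792 = 4.182 mg/L.
Required removal = 1 − 4.182/11.3 = 62.99 %.

63.0 %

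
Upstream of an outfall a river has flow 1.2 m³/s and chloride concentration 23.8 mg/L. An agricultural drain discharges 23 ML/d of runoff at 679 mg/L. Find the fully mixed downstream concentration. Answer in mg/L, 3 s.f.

23 ML/d = 0.2662 m³/s.
By mass balance at complete mixing, C = (0.2662·679 + 1.2·23.8) / (0.2662 + 1.2) = 209.3/1.466 = 142.8 mg/L.

143 mg/L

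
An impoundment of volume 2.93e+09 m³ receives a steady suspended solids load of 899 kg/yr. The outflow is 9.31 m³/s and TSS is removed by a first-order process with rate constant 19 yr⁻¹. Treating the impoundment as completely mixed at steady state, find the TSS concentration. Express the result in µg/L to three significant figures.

0.0161 µg/L

Outflow Q = 9.31 m³/s × 3.156e+07 s/yr = 2.938e+08 m³/yr.
Steady-state CSTR mass balance: W = Q·C + k·V·C, so C = W/(Q + kV).
Q + kV = 2.938e+08 + 19·2.93e+09 = 5.596e+10 m³/yr.
C = 899/5.596e+10 = 1.606e-08 kg/m³ = 1.606e-05 mg/L = 0.01606 µg/L.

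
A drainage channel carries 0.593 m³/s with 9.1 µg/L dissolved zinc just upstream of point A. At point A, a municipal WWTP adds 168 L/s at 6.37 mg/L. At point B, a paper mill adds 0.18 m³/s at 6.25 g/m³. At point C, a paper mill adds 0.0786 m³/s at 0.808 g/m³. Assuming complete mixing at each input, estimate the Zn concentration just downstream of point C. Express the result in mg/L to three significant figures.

2.22 mg/L

9.1 µg/L = 0.0091 mg/L.
168 L/s = 0.168 m³/s.
After input A: C = (0.593·0.0091 + 0.168·6.37) / 0.761 = 1.413 mg/L.
After input B: C = (0.761·1.413 + 0.18·6.25) / 0.941 = 2.339 mg/L.
After input C: C = (0.941·2.339 + 0.0786·0.808) / 1.02 = 2.221 mg/L.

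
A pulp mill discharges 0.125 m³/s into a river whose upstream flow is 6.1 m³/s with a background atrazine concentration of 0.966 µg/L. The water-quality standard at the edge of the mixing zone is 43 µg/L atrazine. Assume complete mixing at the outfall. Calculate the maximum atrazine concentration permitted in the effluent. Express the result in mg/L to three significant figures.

0.966 µg/L = 0.000966 mg/L.
43 µg/L = 0.043 mg/L.
Mass balance: 0.043·6.225 = 0.125·Cₑ + 6.1·0.000966.
Cₑ = (0.2677 − 0.005893) / 0.125 = 2.094 mg/L.

2.09 mg/L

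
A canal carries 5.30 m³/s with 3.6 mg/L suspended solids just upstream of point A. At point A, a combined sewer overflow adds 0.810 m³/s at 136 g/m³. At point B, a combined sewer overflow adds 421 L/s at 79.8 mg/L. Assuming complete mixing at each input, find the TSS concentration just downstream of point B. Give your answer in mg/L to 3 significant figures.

After input A: C = (5.3·3.6 + 0.81·136) / 6.11 = 21.15 mg/L.
421 L/s = 0.421 m³/s.
After input B: C = (6.11·21.15 + 0.421·79.8) / 6.531 = 24.93 mg/L.

24.9 mg/L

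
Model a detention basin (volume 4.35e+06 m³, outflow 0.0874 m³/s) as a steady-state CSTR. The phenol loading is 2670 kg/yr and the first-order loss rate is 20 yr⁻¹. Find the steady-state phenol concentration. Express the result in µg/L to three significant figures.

29.7 µg/L

Outflow Q = 0.0874 m³/s × 3.156e+07 s/yr = 2.758e+06 m³/yr.
Steady-state CSTR mass balance: W = Q·C + k·V·C, so C = W/(Q + kV).
Q + kV = 2.758e+06 + 20·4.35e+06 = 8.976e+07 m³/yr.
C = 2670/8.976e+07 = 2.975e-05 kg/m³ = 0.02975 mg/L = 29.75 µg/L.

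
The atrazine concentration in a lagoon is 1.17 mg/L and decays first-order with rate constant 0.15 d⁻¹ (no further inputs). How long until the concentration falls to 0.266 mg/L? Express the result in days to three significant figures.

9.88 d

t = ln(C₀/C)/k = ln(1.17/0.266)/0.15 = 1.481/0.15 = 9.875 d.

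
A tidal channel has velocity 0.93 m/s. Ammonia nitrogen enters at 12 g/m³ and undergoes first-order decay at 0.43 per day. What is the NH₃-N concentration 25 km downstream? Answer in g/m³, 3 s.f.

10.5 g/m³

Travel time t = 25 km / 0.93 m/s = 2.5e+04/0.93 = 2.688e+04 s = 0.3111 d.
First-order decay: C = 12·exp(−0.43·0.3111) = 12·0.8748 = 10.5 g/m³.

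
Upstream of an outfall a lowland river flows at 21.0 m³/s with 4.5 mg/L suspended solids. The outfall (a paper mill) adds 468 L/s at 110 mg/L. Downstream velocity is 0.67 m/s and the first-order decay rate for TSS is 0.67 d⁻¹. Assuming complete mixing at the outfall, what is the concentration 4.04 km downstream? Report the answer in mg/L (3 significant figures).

468 L/s = 0.468 m³/s.
After complete mixing, C₀ = (0.468·110 + 21·4.5) / 21.47 = 6.8 mg/L.
Travel time t = 4040 m / 0.67 m/s = 6030 s = 0.06979 d.
C = 6.8·exp(−0.67·0.06979) = 6.8·0.9543 = 6.489 mg/L.

6.49 mg/L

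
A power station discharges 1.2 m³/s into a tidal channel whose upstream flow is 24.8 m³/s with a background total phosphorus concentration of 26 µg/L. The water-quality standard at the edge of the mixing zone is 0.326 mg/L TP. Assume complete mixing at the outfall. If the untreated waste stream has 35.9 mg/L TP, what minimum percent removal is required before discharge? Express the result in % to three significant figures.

81.8 %

26 µg/L = 0.026 mg/L.
Mass balance: 0.326·26 = 1.2·Cₑ + 24.8·0.026.
Cₑ = (8.476 − 0.6448) / 1.2 = 6.526 mg/L.
Required removal = 1 − 6.526/35.9 = 81.82 %.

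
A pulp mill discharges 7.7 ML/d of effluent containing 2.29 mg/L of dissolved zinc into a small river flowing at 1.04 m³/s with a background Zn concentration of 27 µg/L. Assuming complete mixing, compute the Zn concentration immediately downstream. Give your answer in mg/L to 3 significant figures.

7.7 ML/d = 0.08912 m³/s.
27 µg/L = 0.027 mg/L.
Conservation of mass across the mixing zone: C = (0.08912·2.29 + 1.04·0.027) / (0.08912 + 1.04) = 0.2322/1.129 = 0.2056 mg/L.

0.206 mg/L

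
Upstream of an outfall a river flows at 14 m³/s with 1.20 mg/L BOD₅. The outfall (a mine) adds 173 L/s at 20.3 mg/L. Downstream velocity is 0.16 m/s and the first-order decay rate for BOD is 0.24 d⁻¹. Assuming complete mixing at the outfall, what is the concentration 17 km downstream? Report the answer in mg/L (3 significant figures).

1.07 mg/L

173 L/s = 0.173 m³/s.
After complete mixing, C₀ = (0.173·20.3 + 14·1.2) / 14.17 = 1.433 mg/L.
Travel time t = 1.7e+04 m / 0.16 m/s = 1.062e+05 s = 1.23 d.
C = 1.433·exp(−0.24·1.23) = 1.433·0.7444 = 1.067 mg/L.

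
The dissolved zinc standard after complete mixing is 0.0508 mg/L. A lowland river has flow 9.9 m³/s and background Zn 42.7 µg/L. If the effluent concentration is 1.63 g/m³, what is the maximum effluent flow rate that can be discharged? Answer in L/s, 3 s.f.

50.8 L/s

42.7 µg/L = 0.0427 mg/L.
Mass balance at complete mixing: C_std·(Q_w + Q_r) = Q_w·C_e + Q_r·C_b.
Rearranging, Q_w = Q_r·(C_std − C_b)/(C_e − C_std) = 9.9·(0.0508 − 0.0427) / (1.63 − 0.0508) = 0.05078 m³/s.
= 50.78 L/s.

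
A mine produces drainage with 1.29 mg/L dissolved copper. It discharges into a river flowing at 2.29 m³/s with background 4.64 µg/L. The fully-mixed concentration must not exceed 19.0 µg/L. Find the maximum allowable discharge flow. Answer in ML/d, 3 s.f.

4.64 µg/L = 0.00464 mg/L.
19.0 µg/L = 0.019 mg/L.
Mass balance at complete mixing: C_std·(Q_w + Q_r) = Q_w·C_e + Q_r·C_b.
Rearranging, Q_w = Q_r·(C_std − C_b)/(C_e − C_std) = 2.29·(0.019 − 0.00464) / (1.29 − 0.019) = 0.02587 m³/s.
= 2.235 ML/d.

2.24 ML/d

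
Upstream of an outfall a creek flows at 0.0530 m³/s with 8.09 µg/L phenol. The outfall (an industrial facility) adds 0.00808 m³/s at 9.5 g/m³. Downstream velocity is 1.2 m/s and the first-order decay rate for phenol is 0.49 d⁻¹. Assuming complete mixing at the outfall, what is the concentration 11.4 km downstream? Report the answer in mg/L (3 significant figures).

8.09 µg/L = 0.00809 mg/L.
After complete mixing, C₀ = (0.00808·9.5 + 0.053·0.00809) / 0.06108 = 1.264 mg/L.
Travel time t = 1.14e+04 m / 1.2 m/s = 9500 s = 0.11 d.
C = 1.264·exp(−0.49·0.11) = 1.264·0.9475 = 1.197 mg/L.

1.20 mg/L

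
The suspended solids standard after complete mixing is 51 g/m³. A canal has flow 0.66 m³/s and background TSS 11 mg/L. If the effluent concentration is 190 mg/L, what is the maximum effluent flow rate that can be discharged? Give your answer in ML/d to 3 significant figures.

16.4 ML/d

Mass balance at complete mixing: C_std·(Q_w + Q_r) = Q_w·C_e + Q_r·C_b.
Rearranging, Q_w = Q_r·(C_std − C_b)/(C_e − C_std) = 0.66·(51 − 11) / (190 − 51) = 0.1899 m³/s.
= 16.41 ML/d.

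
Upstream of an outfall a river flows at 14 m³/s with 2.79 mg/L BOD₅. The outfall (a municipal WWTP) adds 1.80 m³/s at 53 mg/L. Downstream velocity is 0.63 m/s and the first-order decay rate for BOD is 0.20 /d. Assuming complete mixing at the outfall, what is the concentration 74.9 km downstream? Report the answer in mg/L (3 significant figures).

6.46 mg/L

After complete mixing, C₀ = (1.8·53 + 14·2.79) / 15.8 = 8.51 mg/L.
Travel time t = 7.49e+04 m / 0.63 m/s = 1.189e+05 s = 1.376 d.
C = 8.51·exp(−0.20·1.376) = 8.51·0.7594 = 6.463 mg/L.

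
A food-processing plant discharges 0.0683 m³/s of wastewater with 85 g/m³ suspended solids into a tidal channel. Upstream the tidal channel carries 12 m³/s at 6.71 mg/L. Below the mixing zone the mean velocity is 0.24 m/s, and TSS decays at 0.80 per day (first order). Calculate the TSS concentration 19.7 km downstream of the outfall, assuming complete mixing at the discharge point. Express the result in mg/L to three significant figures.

After complete mixing, C₀ = (0.0683·85 + 12·6.71) / 12.07 = 7.153 mg/L.
Travel time t = 1.97e+04 m / 0.24 m/s = 8.208e+04 s = 0.95 d.
C = 7.153·exp(−0.80·0.95) = 7.153·0.4677 = 3.345 mg/L.

3.35 mg/L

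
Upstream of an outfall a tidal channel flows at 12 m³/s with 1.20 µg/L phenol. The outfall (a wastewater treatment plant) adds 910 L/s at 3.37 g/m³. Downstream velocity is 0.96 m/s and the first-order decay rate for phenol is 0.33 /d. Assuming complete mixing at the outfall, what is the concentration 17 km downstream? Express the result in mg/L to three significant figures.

0.223 mg/L

910 L/s = 0.91 m³/s.
1.20 µg/L = 0.0012 mg/L.
After complete mixing, C₀ = (0.91·3.37 + 12·0.0012) / 12.91 = 0.2387 mg/L.
Travel time t = 1.7e+04 m / 0.96 m/s = 1.771e+04 s = 0.205 d.
C = 0.2387·exp(−0.33·0.205) = 0.2387·0.9346 = 0.2231 mg/L.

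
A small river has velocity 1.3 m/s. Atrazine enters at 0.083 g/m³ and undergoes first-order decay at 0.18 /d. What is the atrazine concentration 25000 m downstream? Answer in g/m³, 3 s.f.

0.0797 g/m³

Travel time t = 25000 m / 1.3 m/s = 2.5e+04/1.3 = 1.923e+04 s = 0.2226 d.
First-order decay: C = 0.083·exp(−0.18·0.2226) = 0.083·0.9607 = 0.07974 g/m³.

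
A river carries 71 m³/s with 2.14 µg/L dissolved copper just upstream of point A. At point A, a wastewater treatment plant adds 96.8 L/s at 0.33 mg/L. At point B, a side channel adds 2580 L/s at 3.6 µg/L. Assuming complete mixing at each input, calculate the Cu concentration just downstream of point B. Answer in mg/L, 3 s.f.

2.14 µg/L = 0.00214 mg/L.
96.8 L/s = 0.0968 m³/s.
After input A: C = (71·0.00214 + 0.0968·0.33) / 71.1 = 0.002586 mg/L.
2580 L/s = 2.58 m³/s.
3.6 µg/L = 0.0036 mg/L.
After input B: C = (71.1·0.002586 + 2.58·0.0036) / 73.68 = 0.002622 mg/L.

0.00262 mg/L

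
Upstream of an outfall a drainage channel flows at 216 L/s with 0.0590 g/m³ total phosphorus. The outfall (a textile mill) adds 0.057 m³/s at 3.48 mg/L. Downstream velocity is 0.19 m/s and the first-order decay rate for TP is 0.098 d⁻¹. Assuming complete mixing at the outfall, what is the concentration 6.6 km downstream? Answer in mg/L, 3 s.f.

0.743 mg/L

216 L/s = 0.216 m³/s.
After complete mixing, C₀ = (0.057·3.48 + 0.216·0.059) / 0.273 = 0.7733 mg/L.
Travel time t = 6600 m / 0.19 m/s = 3.474e+04 s = 0.402 d.
C = 0.7733·exp(−0.098·0.402) = 0.7733·0.9614 = 0.7434 mg/L.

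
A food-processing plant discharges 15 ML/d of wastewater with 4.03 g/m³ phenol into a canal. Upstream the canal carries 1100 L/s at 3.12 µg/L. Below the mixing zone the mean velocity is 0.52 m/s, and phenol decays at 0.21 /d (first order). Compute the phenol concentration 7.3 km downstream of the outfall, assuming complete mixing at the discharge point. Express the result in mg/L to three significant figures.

15 ML/d = 0.1736 m³/s.
1100 L/s = 1.1 m³/s.
3.12 µg/L = 0.00312 mg/L.
After complete mixing, C₀ = (0.1736·4.03 + 1.1·0.00312) / 1.274 = 0.552 mg/L.
Travel time t = 7300 m / 0.52 m/s = 1.404e+04 s = 0.1625 d.
C = 0.552·exp(−0.21·0.1625) = 0.552·0.9665 = 0.5335 mg/L.

0.534 mg/L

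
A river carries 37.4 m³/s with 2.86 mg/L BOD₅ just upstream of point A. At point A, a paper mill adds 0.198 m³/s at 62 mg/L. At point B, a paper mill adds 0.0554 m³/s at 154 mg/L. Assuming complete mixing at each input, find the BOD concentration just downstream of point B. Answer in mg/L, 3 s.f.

3.39 mg/L

After input A: C = (37.4·2.86 + 0.198·62) / 37.6 = 3.171 mg/L.
After input B: C = (37.6·3.171 + 0.0554·154) / 37.65 = 3.393 mg/L.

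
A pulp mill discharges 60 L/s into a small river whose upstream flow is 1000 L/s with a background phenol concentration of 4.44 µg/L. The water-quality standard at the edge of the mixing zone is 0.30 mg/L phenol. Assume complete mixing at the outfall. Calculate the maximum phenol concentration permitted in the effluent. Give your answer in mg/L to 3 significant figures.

60 L/s = 0.06 m³/s.
1000 L/s = 1 m³/s.
4.44 µg/L = 0.00444 mg/L.
Mass balance: 0.3·1.06 = 0.06·Cₑ + 1·0.00444.
Cₑ = (0.318 − 0.00444) / 0.06 = 5.226 mg/L.

5.23 mg/L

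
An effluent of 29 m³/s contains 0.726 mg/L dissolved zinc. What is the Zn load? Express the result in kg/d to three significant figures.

Mass flux = Q·C = 29 m³/s × 0.726 g/m³ = 21.05 g/s.
= 21.05 g/s × 86.4 = 1819 kg/d.

1820 kg/d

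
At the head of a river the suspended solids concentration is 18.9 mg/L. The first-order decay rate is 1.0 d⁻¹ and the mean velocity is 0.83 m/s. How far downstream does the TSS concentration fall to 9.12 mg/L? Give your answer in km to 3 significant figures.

52.3 km

From C = C₀·e^(−kt), t = ln(C₀/C)/k = ln(18.9/9.12)/1.0 = 0.7287/1.0 = 0.7287 d.
Distance = v·t = 0.83 m/s × 6.296e+04 s = 5.226e+04 m = 52.26 km.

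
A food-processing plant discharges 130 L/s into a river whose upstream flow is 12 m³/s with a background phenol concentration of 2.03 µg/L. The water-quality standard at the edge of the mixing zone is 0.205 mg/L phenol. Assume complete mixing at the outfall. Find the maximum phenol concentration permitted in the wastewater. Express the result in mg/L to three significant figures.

18.9 mg/L

130 L/s = 0.13 m³/s.
2.03 µg/L = 0.00203 mg/L.
Mass balance: 0.205·12.13 = 0.13·Cₑ + 12·0.00203.
Cₑ = (2.487 − 0.02436) / 0.13 = 18.94 mg/L.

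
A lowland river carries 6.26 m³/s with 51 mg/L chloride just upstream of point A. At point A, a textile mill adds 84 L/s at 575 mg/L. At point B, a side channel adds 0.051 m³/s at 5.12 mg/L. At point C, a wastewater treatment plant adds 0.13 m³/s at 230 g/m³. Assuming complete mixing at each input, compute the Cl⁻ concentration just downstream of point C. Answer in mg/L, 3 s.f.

84 L/s = 0.084 m³/s.
After input A: C = (6.26·51 + 0.084·575) / 6.344 = 57.94 mg/L.
After input B: C = (6.344·57.94 + 0.051·5.12) / 6.395 = 57.52 mg/L.
After input C: C = (6.395·57.52 + 0.13·230) / 6.525 = 60.95 mg/L.

61.0 mg/L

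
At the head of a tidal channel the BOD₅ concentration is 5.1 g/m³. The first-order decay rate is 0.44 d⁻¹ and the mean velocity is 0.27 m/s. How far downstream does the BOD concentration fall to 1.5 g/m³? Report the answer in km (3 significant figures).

64.9 km

From C = C₀·e^(−kt), t = ln(C₀/C)/k = ln(5.1/1.5)/0.44 = 1.224/0.44 = 2.781 d.
Distance = v·t = 0.27 m/s × 2.403e+05 s = 6.488e+04 m = 64.88 km.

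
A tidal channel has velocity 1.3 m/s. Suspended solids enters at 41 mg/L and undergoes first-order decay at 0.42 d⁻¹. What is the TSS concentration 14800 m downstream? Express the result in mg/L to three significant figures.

Travel time t = 14800 m / 1.3 m/s = 1.48e+04/1.3 = 1.138e+04 s = 0.1318 d.
First-order decay: C = 41·exp(−0.42·0.1318) = 41·0.9462 = 38.79 mg/L.

38.8 mg/L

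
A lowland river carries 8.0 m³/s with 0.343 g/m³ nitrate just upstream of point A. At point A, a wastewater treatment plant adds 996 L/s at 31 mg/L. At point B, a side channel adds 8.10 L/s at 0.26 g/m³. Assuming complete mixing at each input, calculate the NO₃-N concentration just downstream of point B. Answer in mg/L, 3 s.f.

996 L/s = 0.996 m³/s.
After input A: C = (8·0.343 + 0.996·31) / 8.996 = 3.737 mg/L.
8.10 L/s = 0.0081 m³/s.
After input B: C = (8.996·3.737 + 0.0081·0.26) / 9.004 = 3.734 mg/L.

3.73 mg/L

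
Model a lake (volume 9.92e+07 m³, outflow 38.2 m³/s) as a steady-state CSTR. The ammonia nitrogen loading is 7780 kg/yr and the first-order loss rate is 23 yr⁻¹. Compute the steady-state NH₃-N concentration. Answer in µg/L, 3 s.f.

2.23 µg/L

Outflow Q = 38.2 m³/s × 3.156e+07 s/yr = 1.206e+09 m³/yr.
Steady-state CSTR mass balance: W = Q·C + k·V·C, so C = W/(Q + kV).
Q + kV = 1.206e+09 + 23·9.92e+07 = 3.487e+09 m³/yr.
C = 7780/3.487e+09 = 2.231e-06 kg/m³ = 0.002231 mg/L = 2.231 µg/L.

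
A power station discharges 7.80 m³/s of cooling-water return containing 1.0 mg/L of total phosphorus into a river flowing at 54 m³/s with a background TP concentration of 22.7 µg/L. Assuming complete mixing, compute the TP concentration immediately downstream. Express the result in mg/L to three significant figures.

22.7 µg/L = 0.0227 mg/L.
Flow-weighted mixing gives C = (7.8·1 + 54·0.0227) / (7.8 + 54) = 9.026/61.8 = 0.146 mg/L.

0.146 mg/L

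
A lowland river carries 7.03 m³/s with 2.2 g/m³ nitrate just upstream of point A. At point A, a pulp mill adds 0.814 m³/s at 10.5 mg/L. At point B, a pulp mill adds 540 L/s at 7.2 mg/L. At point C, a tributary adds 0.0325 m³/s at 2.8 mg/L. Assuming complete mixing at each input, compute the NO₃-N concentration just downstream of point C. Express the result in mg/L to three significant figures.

3.33 mg/L

After input A: C = (7.03·2.2 + 0.814·10.5) / 7.844 = 3.061 mg/L.
540 L/s = 0.54 m³/s.
After input B: C = (7.844·3.061 + 0.54·7.2) / 8.384 = 3.328 mg/L.
After input C: C = (8.384·3.328 + 0.0325·2.8) / 8.417 = 3.326 mg/L.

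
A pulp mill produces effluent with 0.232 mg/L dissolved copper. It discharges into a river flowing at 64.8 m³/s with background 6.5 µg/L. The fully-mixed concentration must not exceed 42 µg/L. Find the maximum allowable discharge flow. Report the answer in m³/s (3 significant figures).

12.1 m³/s

6.5 µg/L = 0.0065 mg/L.
42 µg/L = 0.042 mg/L.
Mass balance at complete mixing: C_std·(Q_w + Q_r) = Q_w·C_e + Q_r·C_b.
Rearranging, Q_w = Q_r·(C_std − C_b)/(C_e − C_std) = 64.8·(0.042 − 0.0065) / (0.232 − 0.042) = 12.11 m³/s.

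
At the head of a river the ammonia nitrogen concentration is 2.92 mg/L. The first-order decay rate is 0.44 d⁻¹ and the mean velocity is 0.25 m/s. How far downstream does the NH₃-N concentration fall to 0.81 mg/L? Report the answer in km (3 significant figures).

62.9 km

From C = C₀·e^(−kt), t = ln(C₀/C)/k = ln(2.92/0.81)/0.44 = 1.282/0.44 = 2.914 d.
Distance = v·t = 0.25 m/s × 2.518e+05 s = 6.295e+04 m = 62.95 km.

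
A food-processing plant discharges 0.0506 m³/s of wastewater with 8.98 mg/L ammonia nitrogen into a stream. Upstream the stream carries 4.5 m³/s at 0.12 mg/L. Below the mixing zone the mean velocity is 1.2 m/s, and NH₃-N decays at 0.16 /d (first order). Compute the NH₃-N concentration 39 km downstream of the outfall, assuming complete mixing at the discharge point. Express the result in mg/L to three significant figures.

0.206 mg/L

After complete mixing, C₀ = (0.0506·8.98 + 4.5·0.12) / 4.551 = 0.2185 mg/L.
Travel time t = 3.9e+04 m / 1.2 m/s = 3.25e+04 s = 0.3762 d.
C = 0.2185·exp(−0.16·0.3762) = 0.2185·0.9416 = 0.2058 mg/L.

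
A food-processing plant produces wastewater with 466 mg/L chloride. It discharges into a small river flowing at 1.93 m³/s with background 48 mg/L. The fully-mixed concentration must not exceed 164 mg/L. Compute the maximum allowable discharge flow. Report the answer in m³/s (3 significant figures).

0.741 m³/s

Mass balance at complete mixing: C_std·(Q_w + Q_r) = Q_w·C_e + Q_r·C_b.
Rearranging, Q_w = Q_r·(C_std − C_b)/(C_e − C_std) = 1.93·(164 − 48) / (466 − 164) = 0.7413 m³/s.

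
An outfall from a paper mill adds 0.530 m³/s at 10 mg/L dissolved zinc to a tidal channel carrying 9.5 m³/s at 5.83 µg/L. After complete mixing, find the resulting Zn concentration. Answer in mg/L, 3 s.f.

0.534 mg/L

5.83 µg/L = 0.00583 mg/L.
Conservation of mass across the mixing zone: C = (0.53·10 + 9.5·0.00583) / (0.53 + 9.5) = 5.355/10.03 = 0.5339 mg/L.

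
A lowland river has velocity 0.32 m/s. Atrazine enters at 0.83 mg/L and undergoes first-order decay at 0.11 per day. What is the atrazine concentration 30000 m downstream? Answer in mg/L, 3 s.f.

0.737 mg/L

Travel time t = 30000 m / 0.32 m/s = 3e+04/0.32 = 9.375e+04 s = 1.085 d.
First-order decay: C = 0.83·exp(−0.11·1.085) = 0.83·0.8875 = 0.7366 mg/L.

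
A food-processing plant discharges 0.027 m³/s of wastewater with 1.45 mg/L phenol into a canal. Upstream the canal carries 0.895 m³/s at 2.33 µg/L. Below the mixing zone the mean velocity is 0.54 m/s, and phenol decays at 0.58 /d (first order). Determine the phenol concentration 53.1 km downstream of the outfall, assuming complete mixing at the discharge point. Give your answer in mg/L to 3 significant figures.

2.33 µg/L = 0.00233 mg/L.
After complete mixing, C₀ = (0.027·1.45 + 0.895·0.00233) / 0.922 = 0.04472 mg/L.
Travel time t = 5.31e+04 m / 0.54 m/s = 9.833e+04 s = 1.138 d.
C = 0.04472·exp(−0.58·1.138) = 0.04472·0.5168 = 0.02311 mg/L.

0.0231 mg/L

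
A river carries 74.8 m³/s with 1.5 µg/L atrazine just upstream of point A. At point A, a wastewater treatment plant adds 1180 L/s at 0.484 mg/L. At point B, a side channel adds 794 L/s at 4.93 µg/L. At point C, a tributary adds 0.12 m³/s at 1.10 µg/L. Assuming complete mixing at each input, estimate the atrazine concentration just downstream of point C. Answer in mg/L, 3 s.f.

0.00894 mg/L

1.5 µg/L = 0.0015 mg/L.
1180 L/s = 1.18 m³/s.
After input A: C = (74.8·0.0015 + 1.18·0.484) / 75.98 = 0.008993 mg/L.
794 L/s = 0.794 m³/s.
4.93 µg/L = 0.00493 mg/L.
After input B: C = (75.98·0.008993 + 0.794·0.00493) / 76.77 = 0.008951 mg/L.
1.10 µg/L = 0.0011 mg/L.
After input C: C = (76.77·0.008951 + 0.12·0.0011) / 76.89 = 0.008939 mg/L.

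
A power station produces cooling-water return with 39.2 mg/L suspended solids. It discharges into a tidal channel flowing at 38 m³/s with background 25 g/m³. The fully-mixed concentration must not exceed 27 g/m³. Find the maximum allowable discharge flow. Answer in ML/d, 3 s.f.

538 ML/d

Mass balance at complete mixing: C_std·(Q_w + Q_r) = Q_w·C_e + Q_r·C_b.
Rearranging, Q_w = Q_r·(C_std − C_b)/(C_e − C_std) = 38·(27 − 25) / (39.2 − 27) = 6.23 m³/s.
= 538.2 ML/d.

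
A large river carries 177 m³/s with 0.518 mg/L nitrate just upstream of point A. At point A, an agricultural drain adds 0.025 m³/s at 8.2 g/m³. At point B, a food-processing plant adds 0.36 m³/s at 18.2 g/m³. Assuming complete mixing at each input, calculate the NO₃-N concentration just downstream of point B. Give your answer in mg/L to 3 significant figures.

After input A: C = (177·0.518 + 0.025·8.2) / 177 = 0.5191 mg/L.
After input B: C = (177·0.5191 + 0.36·18.2) / 177.4 = 0.555 mg/L.

0.555 mg/L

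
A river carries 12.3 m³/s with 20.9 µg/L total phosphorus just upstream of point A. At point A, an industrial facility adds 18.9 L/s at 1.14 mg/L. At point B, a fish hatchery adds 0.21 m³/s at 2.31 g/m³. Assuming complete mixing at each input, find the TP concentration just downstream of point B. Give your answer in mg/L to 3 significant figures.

20.9 µg/L = 0.0209 mg/L.
18.9 L/s = 0.0189 m³/s.
After input A: C = (12.3·0.0209 + 0.0189·1.14) / 12.32 = 0.02262 mg/L.
After input B: C = (12.32·0.02262 + 0.21·2.31) / 12.53 = 0.06096 mg/L.

0.0610 mg/L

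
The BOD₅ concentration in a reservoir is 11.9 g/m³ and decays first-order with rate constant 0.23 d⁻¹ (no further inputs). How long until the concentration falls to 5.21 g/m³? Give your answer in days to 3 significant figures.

t = ln(C₀/C)/k = ln(11.9/5.21)/0.23 = 0.826/0.23 = 3.591 d.

3.59 d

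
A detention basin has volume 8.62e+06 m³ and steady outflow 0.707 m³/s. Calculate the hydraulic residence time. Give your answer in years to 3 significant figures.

0.386 yr

Q = 0.707 m³/s × 3.156e+07 s/yr = 2.231e+07 m³/yr.
Hydraulic residence time τ = V/Q = 8.62e+06/2.231e+07 = 0.3864 yr.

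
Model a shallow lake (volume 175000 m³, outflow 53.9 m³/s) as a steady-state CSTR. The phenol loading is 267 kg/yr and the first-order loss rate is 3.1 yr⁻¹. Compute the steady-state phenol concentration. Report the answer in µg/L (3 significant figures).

0.157 µg/L

Outflow Q = 53.9 m³/s × 3.156e+07 s/yr = 1.701e+09 m³/yr.
Steady-state CSTR mass balance: W = Q·C + k·V·C, so C = W/(Q + kV).
Q + kV = 1.701e+09 + 3.1·175000 = 1.701e+09 m³/yr.
C = 267/1.701e+09 = 1.569e-07 kg/m³ = 0.0001569 mg/L = 0.1569 µg/L.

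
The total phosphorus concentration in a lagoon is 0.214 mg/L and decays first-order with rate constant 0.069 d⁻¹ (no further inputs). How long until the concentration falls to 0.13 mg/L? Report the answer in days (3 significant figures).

7.22 d

t = ln(C₀/C)/k = ln(0.214/0.13)/0.069 = 0.4984/0.069 = 7.224 d.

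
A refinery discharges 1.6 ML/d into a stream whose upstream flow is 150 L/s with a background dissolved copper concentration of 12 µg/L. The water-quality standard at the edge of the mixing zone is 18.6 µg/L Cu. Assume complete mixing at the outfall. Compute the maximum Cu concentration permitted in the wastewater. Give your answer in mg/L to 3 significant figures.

1.6 ML/d = 0.01852 m³/s.
150 L/s = 0.15 m³/s.
12 µg/L = 0.012 mg/L.
18.6 µg/L = 0.0186 mg/L.
Mass balance: 0.0186·0.1685 = 0.01852·Cₑ + 0.15·0.012.
Cₑ = (0.003134 − 0.0018) / 0.01852 = 0.07206 mg/L.

0.0721 mg/L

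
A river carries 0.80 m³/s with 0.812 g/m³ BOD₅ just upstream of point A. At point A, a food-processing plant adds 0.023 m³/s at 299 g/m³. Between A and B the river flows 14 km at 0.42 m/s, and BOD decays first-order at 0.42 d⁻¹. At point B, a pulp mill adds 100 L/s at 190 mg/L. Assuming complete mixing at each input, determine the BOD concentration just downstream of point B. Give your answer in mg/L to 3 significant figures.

27.5 mg/L

After input A: C = (0.8·0.812 + 0.023·299) / 0.823 = 9.145 mg/L.
Over the 14 km reach to input B (t = 3.333e+04 s = 0.3858 d), decay gives C = 9.145·exp(−0.42·0.3858) = 7.777 mg/L.
100 L/s = 0.1 m³/s.
After input B: C = (0.823·7.777 + 0.1·190) / 0.923 = 27.52 mg/L.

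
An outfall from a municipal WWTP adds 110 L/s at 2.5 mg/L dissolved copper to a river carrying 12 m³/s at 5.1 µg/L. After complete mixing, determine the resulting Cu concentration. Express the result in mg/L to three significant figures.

110 L/s = 0.11 m³/s.
5.1 µg/L = 0.0051 mg/L.
Flow-weighted mixing gives C = (0.11·2.5 + 12·0.0051) / (0.11 + 12) = 0.3362/12.11 = 0.02776 mg/L.

0.0278 mg/L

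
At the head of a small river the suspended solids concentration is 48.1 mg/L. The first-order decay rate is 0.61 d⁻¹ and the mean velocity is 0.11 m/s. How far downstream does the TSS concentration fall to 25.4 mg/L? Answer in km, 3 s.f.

9.95 km

From C = C₀·e^(−kt), t = ln(C₀/C)/k = ln(48.1/25.4)/0.61 = 0.6385/0.61 = 1.047 d.
Distance = v·t = 0.11 m/s × 9.044e+04 s = 9949 m = 9.949 km.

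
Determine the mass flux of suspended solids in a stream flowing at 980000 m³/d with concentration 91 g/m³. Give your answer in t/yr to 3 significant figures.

980000 m³/d = 11.34 m³/s.
Mass flux = Q·C = 11.34 m³/s × 91 g/m³ = 1032 g/s.
= 1032 g/s × 31.56 = 3.257e+04 t/yr.

32600 t/yr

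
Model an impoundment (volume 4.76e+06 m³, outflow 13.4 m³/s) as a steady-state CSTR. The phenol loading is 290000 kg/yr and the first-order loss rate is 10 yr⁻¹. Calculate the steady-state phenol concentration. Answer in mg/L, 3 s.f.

Outflow Q = 13.4 m³/s × 3.156e+07 s/yr = 4.229e+08 m³/yr.
Steady-state CSTR mass balance: W = Q·C + k·V·C, so C = W/(Q + kV).
Q + kV = 4.229e+08 + 10·4.76e+06 = 4.705e+08 m³/yr.
C = 290000/4.705e+08 = 0.0006164 kg/m³ = 0.6164 mg/L.

0.616 mg/L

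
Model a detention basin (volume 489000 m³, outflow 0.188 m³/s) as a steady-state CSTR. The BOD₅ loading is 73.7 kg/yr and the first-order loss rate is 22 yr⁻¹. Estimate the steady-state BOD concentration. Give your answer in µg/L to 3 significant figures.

4.42 µg/L

Outflow Q = 0.188 m³/s × 3.156e+07 s/yr = 5.933e+06 m³/yr.
Steady-state CSTR mass balance: W = Q·C + k·V·C, so C = W/(Q + kV).
Q + kV = 5.933e+06 + 22·489000 = 1.669e+07 m³/yr.
C = 73.7/1.669e+07 = 4.416e-06 kg/m³ = 0.004416 mg/L = 4.416 µg/L.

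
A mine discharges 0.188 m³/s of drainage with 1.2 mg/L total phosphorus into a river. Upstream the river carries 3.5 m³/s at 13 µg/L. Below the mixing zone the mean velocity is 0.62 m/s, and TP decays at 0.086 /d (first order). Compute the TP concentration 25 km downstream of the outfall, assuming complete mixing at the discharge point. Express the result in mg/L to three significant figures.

0.0706 mg/L

13 µg/L = 0.013 mg/L.
After complete mixing, C₀ = (0.188·1.2 + 3.5·0.013) / 3.688 = 0.07351 mg/L.
Travel time t = 2.5e+04 m / 0.62 m/s = 4.032e+04 s = 0.4667 d.
C = 0.07351·exp(−0.086·0.4667) = 0.07351·0.9607 = 0.07062 mg/L.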